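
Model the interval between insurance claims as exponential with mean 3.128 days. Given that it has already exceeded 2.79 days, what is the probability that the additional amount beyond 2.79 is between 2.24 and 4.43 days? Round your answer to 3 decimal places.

The rate is λ = 1/3.128 = 0.319693 per day.
Memoryless: the residual past 2.79 is again Exp(λ).
P(2.24 < residual < 4.43) = e^(−λ·2.24) − e^(−λ·4.43) = 0.48865 − 0.24262 ≈ 0.246.

0.246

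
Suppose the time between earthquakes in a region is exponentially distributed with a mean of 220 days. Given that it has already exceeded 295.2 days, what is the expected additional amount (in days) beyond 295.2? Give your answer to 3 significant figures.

The rate is λ = 1/220 = 0.00454545 per day.
By memorylessness, the remaining amount past any threshold is again Exp(λ) with mean 1/λ = 220 days.

220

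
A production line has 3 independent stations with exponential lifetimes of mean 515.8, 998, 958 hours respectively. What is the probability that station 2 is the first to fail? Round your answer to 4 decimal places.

0.2515

Rates: λ_i = 1/mean_i → 0.00193874, 0.001002, 0.00104384; Σλ = 0.00398458.
P(station 2 first) = λ_2/Σλ = 0.001002/0.00398458 ≈ 0.2515.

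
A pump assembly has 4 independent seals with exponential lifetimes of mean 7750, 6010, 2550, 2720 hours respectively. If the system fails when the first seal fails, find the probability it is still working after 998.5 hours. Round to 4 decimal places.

0.3487

The first failure time is exponential with rate Σλ_i = 1/7750 + 1/6010 + 1/2550 + 1/2720 = 0.00105523 per hour.
P(min > 998.5) = e^(−0.00105523·998.5) = e^(−1.0536) ≈ 0.3487.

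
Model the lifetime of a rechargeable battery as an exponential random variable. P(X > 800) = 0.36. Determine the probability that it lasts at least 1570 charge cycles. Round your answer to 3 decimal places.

e^(−λ·800) = 0.36 ⇒ λ = −ln(0.36)/800 = 0.00127706.
P(X > 1570) = e^(−0.00127706·1570) = e^(−2.005) ≈ 0.135.

0.135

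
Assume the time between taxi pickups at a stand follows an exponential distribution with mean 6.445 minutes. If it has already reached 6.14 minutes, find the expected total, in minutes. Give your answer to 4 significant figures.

12.59

The rate is λ = 1/6.445 = 0.155159 per minute.
By memorylessness, E[X | X > 6.14] = 6.14 + 1/λ = 6.14 + 6.445 = 12.585 minutes.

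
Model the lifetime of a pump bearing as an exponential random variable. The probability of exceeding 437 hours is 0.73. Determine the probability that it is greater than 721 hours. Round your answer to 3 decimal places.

0.595

e^(−λ·437) = 0.73 ⇒ λ = −ln(0.73)/437 = 0.000720162.
P(X > 721) = e^(−0.000720162·721) = e^(−0.51924) ≈ 0.595.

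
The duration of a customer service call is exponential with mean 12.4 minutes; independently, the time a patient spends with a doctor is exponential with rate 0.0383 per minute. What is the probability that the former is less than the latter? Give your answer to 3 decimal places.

λ_1 = 1/12.4 = 0.0806452, λ_2 = 0.0383.
For independent exponentials, P(the former < the latter) = λ_1/(λ_1+λ_2) = 0.0806452/0.118945 ≈ 0.678.

0.678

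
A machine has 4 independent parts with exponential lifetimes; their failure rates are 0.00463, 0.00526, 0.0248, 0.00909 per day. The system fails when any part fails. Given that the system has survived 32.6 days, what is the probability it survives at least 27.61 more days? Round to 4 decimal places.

Time to first failure ~ Exp(Σλ) with Σλ = 0.04378.
By memorylessness, P(T > 32.6+27.61 | T > 32.6) = P(T > 27.61) = e^(−0.04378·27.61) ≈ 0.2986.

0.2986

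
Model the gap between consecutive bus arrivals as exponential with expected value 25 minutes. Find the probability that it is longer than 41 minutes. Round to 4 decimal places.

0.1940

The rate is λ = 1/25 = 0.04 per minute.
P(X > 41) = e^(−λ·41) = e^(−1.64) ≈ 0.1940.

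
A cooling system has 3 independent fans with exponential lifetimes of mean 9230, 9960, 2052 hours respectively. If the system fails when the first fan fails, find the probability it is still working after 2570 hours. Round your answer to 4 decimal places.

0.1671

The first failure time is exponential with rate Σλ_i = 1/9230 + 1/9960 + 1/2052 = 0.000696073 per hour.
P(min > 2570) = e^(−0.000696073·2570) = e^(−1.7889) ≈ 0.1671.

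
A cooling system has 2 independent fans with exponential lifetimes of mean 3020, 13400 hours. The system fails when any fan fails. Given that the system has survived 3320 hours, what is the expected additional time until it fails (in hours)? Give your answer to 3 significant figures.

2460

First-failure rate Σλ = 1/3020 + 1/13400 = 0.000405753.
By memorylessness the expected residual is 1/Σλ = 2464.56 hours, regardless of the 3320 already elapsed.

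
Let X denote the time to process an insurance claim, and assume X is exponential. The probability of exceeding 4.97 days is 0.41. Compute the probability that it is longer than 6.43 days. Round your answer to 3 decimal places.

0.316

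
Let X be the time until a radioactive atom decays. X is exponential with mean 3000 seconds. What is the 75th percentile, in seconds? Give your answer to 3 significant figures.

4160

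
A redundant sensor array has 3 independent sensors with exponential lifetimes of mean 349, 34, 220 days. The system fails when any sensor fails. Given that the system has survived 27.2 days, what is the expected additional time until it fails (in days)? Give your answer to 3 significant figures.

First-failure rate Σλ = 1/349 + 1/34 + 1/220 = 0.0368225.
By memorylessness the expected residual is 1/Σλ = 27.1573 days, regardless of the 27.2 already elapsed.

27.2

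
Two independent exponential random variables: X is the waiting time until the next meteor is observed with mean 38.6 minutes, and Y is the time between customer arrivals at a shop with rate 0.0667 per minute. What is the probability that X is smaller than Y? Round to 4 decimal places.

0.2798

λ_1 = 1/38.6 = 0.0259067, λ_2 = 0.0667.
For independent exponentials, P(X < Y) = λ_1/(λ_1+λ_2) = 0.0259067/0.0926067 ≈ 0.2798.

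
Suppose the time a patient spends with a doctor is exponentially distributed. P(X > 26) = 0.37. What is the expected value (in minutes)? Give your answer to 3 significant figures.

e^(−λ·26) = 0.37 ⇒ λ = −ln(0.37)/26 = 0.0382405.
Mean = 1/λ = 26.1503 minutes.

26.2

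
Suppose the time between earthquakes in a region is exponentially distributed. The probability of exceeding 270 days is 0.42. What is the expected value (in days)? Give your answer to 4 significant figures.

e^(−λ·270) = 0.42 ⇒ λ = −ln(0.42)/270 = 0.00321297.
Mean = 1/λ = 311.239 days.

311.2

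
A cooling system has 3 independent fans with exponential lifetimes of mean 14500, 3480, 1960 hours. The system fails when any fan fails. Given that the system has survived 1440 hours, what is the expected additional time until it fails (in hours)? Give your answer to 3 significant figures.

First-failure rate Σλ = 1/14500 + 1/3480 + 1/1960 = 0.000866526.
By memorylessness the expected residual is 1/Σλ = 1154.03 hours, regardless of the 1440 already elapsed.

1150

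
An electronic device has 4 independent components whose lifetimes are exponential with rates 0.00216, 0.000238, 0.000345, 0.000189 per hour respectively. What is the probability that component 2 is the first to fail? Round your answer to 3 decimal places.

The time to first failure is exponential with rate Σλ = 0.00216 + 0.000238 + 0.000345 + 0.000189 = 0.002932.
P(component 2 first) = λ_2/Σλ = 0.000238/0.002932 ≈ 0.081.

0.081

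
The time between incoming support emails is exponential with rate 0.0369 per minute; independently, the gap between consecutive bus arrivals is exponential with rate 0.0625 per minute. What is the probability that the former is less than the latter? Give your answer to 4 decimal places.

λ_1 = 0.0369, λ_2 = 0.0625.
For independent exponentials, P(the former < the latter) = λ_1/(λ_1+λ_2) = 0.0369/0.0994 ≈ 0.3712.

0.3712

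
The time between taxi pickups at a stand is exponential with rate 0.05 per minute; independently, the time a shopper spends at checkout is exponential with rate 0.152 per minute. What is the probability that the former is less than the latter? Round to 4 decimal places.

0.2475

λ_1 = 0.05, λ_2 = 0.152.
For independent exponentials, P(the former < the latter) = λ_1/(λ_1+λ_2) = 0.05/0.202 ≈ 0.2475.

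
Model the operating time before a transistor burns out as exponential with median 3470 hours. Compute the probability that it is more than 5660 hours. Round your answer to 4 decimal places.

For an exponential, median = ln(2)/λ, so λ = ln 2 / 3470 = 0.000199754 per hour.
P(X > 5660) = e^(−λ·5660) = e^(−1.1306) ≈ 0.3228.

0.3228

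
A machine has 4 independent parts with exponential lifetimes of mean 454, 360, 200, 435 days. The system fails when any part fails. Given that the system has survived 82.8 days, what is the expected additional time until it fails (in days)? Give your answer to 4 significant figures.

First-failure rate Σλ = 1/454 + 1/360 + 1/200 + 1/435 = 0.0122793.
By memorylessness the expected residual is 1/Σλ = 81.4381 days, regardless of the 82.8 already elapsed.

81.44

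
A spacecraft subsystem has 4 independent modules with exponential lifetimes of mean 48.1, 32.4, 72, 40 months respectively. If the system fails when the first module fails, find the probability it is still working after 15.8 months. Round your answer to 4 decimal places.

The first failure time is exponential with rate Σλ_i = 1/48.1 + 1/32.4 + 1/72 + 1/40 = 0.0905431 per month.
P(min > 15.8) = e^(−0.0905431·15.8) = e^(−1.4306) ≈ 0.2392.

0.2392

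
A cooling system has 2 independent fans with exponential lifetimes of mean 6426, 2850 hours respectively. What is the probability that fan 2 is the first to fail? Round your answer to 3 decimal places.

0.693

Rates: λ_i = 1/mean_i → 0.000155618, 0.000350877; Σλ = 0.000506495.
P(fan 2 first) = λ_2/Σλ = 0.000350877/0.000506495 ≈ 0.693.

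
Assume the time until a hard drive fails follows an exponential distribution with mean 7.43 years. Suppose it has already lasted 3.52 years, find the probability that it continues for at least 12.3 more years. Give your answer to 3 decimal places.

The rate is λ = 1/7.43 = 0.13459 per year.
The exponential is memoryless, so the remaining time is again Exp(λ): the condition X > 3.52 is irrelevant.
P(X > 12.3) = e^(−1.6555) ≈ 0.191.

0.191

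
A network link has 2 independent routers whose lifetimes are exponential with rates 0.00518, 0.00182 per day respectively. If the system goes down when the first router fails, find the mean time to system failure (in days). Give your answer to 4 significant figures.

The time to first failure is exponential with rate Σλ = 0.00518 + 0.00182 = 0.007.
E[min] = 1/Σλ = 1/0.007 = 142.857 days.

142.9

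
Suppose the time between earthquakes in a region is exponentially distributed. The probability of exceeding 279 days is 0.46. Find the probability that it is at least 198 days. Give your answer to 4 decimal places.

0.5763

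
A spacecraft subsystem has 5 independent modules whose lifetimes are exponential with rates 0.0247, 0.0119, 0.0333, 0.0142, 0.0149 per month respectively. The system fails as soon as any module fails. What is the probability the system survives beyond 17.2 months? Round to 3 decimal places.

0.182

The time to first failure is exponential with rate Σλ = 0.0247 + 0.0119 + 0.0333 + 0.0142 + 0.0149 = 0.099.
P(min > 17.2) = e^(−0.099·17.2) = e^(−1.7028) ≈ 0.182.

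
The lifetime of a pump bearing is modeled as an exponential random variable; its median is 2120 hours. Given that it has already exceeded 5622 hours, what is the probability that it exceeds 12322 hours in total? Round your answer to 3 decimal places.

0.112

For an exponential, median = ln(2)/λ, so λ = ln 2 / 2120 = 0.000326956 per hour.
The exponential is memoryless, so the remaining time is again Exp(λ): the condition X > 5622 is irrelevant.
P(X > 6700) = e^(−2.1906) ≈ 0.112.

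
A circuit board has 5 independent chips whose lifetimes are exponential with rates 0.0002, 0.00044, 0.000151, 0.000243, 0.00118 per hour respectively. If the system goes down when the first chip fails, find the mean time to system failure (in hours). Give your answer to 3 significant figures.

452

The time to first failure is exponential with rate Σλ = 0.0002 + 0.00044 + 0.000151 + 0.000243 + 0.00118 = 0.002214.
E[min] = 1/Σλ = 1/0.002214 = 451.671 hours.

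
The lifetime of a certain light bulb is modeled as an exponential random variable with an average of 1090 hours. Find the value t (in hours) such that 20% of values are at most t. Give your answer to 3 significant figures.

The rate is λ = 1/1090 = 0.000917431 per hour.
Set 1 − e^(−λt) = 0.2, so t = −ln(0.8)/λ = 0.22314/0.000917431 ≈ 243.226 hours.

243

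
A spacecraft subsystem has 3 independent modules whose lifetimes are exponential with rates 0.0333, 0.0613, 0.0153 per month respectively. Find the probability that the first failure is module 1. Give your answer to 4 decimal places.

The time to first failure is exponential with rate Σλ = 0.0333 + 0.0613 + 0.0153 = 0.1099.
P(module 1 first) = λ_1/Σλ = 0.0333/0.1099 ≈ 0.3030.

0.3030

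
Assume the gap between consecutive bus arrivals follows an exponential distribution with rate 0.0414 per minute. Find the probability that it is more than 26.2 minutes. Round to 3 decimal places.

0.338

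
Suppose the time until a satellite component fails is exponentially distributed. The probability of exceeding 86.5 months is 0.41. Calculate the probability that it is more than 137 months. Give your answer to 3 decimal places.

0.244

e^(−λ·86.5) = 0.41 ⇒ λ = −ln(0.41)/86.5 = 0.0103075.
P(X > 137) = e^(−0.0103075·137) = e^(−1.4121) ≈ 0.244.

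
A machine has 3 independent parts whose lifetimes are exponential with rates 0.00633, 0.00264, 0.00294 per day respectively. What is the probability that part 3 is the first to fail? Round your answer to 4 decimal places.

0.2469

The time to first failure is exponential with rate Σλ = 0.00633 + 0.00264 + 0.00294 = 0.01191.
P(part 3 first) = λ_3/Σλ = 0.00294/0.01191 ≈ 0.2469.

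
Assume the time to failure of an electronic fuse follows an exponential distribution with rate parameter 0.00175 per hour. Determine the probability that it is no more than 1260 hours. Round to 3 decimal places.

0.890

P(X ≤ 1260) = 1 − e^(−λ·1260) = 1 − e^(−2.205) ≈ 0.890.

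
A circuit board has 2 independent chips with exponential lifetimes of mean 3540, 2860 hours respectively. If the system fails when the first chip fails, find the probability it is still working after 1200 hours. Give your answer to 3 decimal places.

0.468

The first failure time is exponential with rate Σλ_i = 1/3540 + 1/2860 = 0.000632136 per hour.
P(min > 1200) = e^(−0.000632136·1200) = e^(−0.75856) ≈ 0.468.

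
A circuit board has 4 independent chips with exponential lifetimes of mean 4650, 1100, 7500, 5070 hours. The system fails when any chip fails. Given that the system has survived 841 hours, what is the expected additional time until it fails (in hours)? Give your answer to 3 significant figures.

First-failure rate Σλ = 1/4650 + 1/1100 + 1/7500 + 1/5070 = 0.00145472.
By memorylessness the expected residual is 1/Σλ = 687.419 hours, regardless of the 841 already elapsed.

687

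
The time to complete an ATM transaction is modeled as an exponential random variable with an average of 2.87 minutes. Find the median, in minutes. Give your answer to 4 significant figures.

The rate is λ = 1/2.87 = 0.348432 per minute.
Set 1 − e^(−λt) = 0.5, so t = −ln(0.5)/λ = 0.69315/0.348432 ≈ 1.98933 minutes.

1.989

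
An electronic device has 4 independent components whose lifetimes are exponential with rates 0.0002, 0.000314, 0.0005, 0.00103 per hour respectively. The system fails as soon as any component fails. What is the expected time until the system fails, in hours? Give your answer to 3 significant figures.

The time to first failure is exponential with rate Σλ = 0.0002 + 0.000314 + 0.0005 + 0.00103 = 0.002044.
E[min] = 1/Σλ = 1/0.002044 = 489.237 hours.

489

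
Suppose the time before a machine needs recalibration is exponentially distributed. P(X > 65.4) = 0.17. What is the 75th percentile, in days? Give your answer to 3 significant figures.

51.2

e^(−λ·65.4) = 0.17 ⇒ λ = −ln(0.17)/65.4 = 0.0270941.
75th percentile: 1 − e^(−λt) = 0.75, t = −ln(0.25)/λ = 51.1658 days.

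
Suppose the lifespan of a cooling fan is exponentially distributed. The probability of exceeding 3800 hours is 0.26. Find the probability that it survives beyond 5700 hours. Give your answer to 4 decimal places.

0.1326

e^(−λ·3800) = 0.26 ⇒ λ = −ln(0.26)/3800 = 0.000354493.
P(X > 5700) = e^(−0.000354493·5700) = e^(−2.0206) ≈ 0.1326.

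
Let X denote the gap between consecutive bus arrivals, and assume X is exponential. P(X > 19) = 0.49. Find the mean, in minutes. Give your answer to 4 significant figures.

26.63

e^(−λ·19) = 0.49 ⇒ λ = −ln(0.49)/19 = 0.0375447.
Mean = 1/λ = 26.6349 minutes.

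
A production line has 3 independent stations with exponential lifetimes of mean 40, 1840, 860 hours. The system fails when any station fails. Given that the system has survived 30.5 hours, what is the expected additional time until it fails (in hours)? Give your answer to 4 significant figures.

37.44

First-failure rate Σλ = 1/40 + 1/1840 + 1/860 = 0.0267063.
By memorylessness the expected residual is 1/Σλ = 37.4444 hours, regardless of the 30.5 already elapsed.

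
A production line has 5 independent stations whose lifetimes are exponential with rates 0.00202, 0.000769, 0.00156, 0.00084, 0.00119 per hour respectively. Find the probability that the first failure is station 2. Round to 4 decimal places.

0.1206

The time to first failure is exponential with rate Σλ = 0.00202 + 0.000769 + 0.00156 + 0.00084 + 0.00119 = 0.006379.
P(station 2 first) = λ_2/Σλ = 0.000769/0.006379 ≈ 0.1206.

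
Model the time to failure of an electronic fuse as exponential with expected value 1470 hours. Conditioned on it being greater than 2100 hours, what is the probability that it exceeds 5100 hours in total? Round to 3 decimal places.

0.130

The rate is λ = 1/1470 = 0.000680272 per hour.
By the memoryless property, P(X > 2100+3000 | X > 2100) = P(X > 3000).
P(X > 3000) = e^(−2.0408) ≈ 0.130.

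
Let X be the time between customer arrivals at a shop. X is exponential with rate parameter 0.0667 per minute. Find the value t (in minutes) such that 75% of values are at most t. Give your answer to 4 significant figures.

Set 1 − e^(−λt) = 0.75, so t = −ln(0.25)/λ = 1.3863/0.0667 ≈ 20.784 minutes.

20.78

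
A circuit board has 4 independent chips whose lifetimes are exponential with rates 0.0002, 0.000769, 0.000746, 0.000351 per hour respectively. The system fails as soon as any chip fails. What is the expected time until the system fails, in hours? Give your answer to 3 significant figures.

484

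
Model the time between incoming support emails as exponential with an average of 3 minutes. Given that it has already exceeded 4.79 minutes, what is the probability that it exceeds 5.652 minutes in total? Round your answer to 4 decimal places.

0.7503

The rate is λ = 1/3 = 0.333333 per minute.
The exponential is memoryless, so the remaining time is again Exp(λ): the condition X > 4.79 is irrelevant.
P(X > 0.862) = e^(−0.28733) ≈ 0.7503.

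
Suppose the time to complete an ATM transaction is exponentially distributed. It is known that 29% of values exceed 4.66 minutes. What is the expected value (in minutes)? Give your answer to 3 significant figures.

e^(−λ·4.66) = 0.29 ⇒ λ = −ln(0.29)/4.66 = 0.265638.
Mean = 1/λ = 3.76452 minutes.

3.76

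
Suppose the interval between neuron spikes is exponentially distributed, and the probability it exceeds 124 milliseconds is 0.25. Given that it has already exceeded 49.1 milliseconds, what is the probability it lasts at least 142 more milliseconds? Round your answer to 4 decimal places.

From e^(−λ·124) = 0.25, λ = −ln(0.25)/124 = 0.0111798.
Memoryless: P(X > 49.1+142 | X > 49.1) = P(X > 142) = e^(−0.0111798·142) ≈ 0.2044.

0.2044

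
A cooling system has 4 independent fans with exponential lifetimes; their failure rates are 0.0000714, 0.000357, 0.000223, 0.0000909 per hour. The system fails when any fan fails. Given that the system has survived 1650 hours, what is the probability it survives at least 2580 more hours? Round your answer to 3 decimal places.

Time to first failure ~ Exp(Σλ) with Σλ = 0.0007423.
By memorylessness, P(T > 1650+2580 | T > 1650) = P(T > 2580) = e^(−0.0007423·2580) ≈ 0.147.

0.147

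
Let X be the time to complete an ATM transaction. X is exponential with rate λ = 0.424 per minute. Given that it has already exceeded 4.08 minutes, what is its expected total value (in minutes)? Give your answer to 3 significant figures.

By memorylessness, E[X | X > 4.08] = 4.08 + 1/λ = 4.08 + 2.35849 = 6.43849 minutes.

6.44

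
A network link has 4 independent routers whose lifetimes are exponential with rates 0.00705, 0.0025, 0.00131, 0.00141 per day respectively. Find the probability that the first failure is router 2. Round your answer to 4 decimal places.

The time to first failure is exponential with rate Σλ = 0.00705 + 0.0025 + 0.00131 + 0.00141 = 0.01227.
P(router 2 first) = λ_2/Σλ = 0.0025/0.01227 ≈ 0.2037.

0.2037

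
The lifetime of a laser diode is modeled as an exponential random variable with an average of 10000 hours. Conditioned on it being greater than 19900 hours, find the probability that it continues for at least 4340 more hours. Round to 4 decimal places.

0.6479

The rate is λ = 1/10000 = 0.0001 per hour.
P(X > s+t | X > s) = e^(−λ(s+t))/e^(−λs) = e^(−λt), independent of s = 19900.
P(X > 4340) = e^(−0.434) ≈ 0.6479.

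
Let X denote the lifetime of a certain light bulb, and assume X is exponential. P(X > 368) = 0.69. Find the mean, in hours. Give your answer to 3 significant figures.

992

e^(−λ·368) = 0.69 ⇒ λ = −ln(0.69)/368 = 0.00100833.
Mean = 1/λ = 991.744 hours.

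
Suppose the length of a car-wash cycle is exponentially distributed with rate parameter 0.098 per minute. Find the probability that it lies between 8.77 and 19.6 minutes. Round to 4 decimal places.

0.2769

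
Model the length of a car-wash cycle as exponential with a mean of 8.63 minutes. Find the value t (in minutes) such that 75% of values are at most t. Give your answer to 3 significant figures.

The rate is λ = 1/8.63 = 0.115875 per minute.
Set 1 − e^(−λt) = 0.75, so t = −ln(0.25)/λ = 1.3863/0.115875 ≈ 11.9637 minutes.

12.0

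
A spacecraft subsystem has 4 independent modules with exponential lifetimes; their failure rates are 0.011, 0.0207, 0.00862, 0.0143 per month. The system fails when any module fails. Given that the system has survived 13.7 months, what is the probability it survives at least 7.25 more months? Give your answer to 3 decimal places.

Time to first failure ~ Exp(Σλ) with Σλ = 0.05462.
By memorylessness, P(T > 13.7+7.25 | T > 13.7) = P(T > 7.25) = e^(−0.05462·7.25) ≈ 0.673.

0.673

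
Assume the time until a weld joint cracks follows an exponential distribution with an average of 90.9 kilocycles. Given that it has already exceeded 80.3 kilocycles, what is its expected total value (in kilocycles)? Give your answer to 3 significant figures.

171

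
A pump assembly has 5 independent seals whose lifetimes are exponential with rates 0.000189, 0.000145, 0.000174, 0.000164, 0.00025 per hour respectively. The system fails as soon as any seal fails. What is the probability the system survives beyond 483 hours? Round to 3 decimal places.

The time to first failure is exponential with rate Σλ = 0.000189 + 0.000145 + 0.000174 + 0.000164 + 0.00025 = 0.000922.
P(min > 483) = e^(−0.000922·483) = e^(−0.44533) ≈ 0.641.

0.641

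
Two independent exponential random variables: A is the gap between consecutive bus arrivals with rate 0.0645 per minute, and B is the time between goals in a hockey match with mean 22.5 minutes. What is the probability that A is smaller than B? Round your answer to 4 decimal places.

0.5920

λ_1 = 0.0645, λ_2 = 1/22.5 = 0.0444444.
For independent exponentials, P(A < B) = λ_1/(λ_1+λ_2) = 0.0645/0.108944 ≈ 0.5920.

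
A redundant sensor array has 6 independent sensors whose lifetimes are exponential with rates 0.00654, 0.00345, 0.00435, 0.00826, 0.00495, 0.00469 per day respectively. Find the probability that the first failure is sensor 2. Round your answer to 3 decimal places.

0.107

The time to first failure is exponential with rate Σλ = 0.00654 + 0.00345 + 0.00435 + 0.00826 + 0.00495 + 0.00469 = 0.03224.
P(sensor 2 first) = λ_2/Σλ = 0.00345/0.03224 ≈ 0.107.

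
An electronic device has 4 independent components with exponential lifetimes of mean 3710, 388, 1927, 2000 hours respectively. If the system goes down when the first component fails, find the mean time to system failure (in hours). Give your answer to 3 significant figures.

The first failure time is exponential with rate Σλ_i = 1/3710 + 1/388 + 1/1927 + 1/2000 = 0.0038658 per hour.
E[min] = 1/Σλ = 1/0.0038658 = 258.678 hours.

259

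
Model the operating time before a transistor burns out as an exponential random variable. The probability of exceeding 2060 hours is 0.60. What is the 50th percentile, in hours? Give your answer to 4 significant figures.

2795

e^(−λ·2060) = 0.60 ⇒ λ = −ln(0.60)/2060 = 0.000247974.
50th percentile: 1 − e^(−λt) = 0.5, t = −ln(0.5)/λ = 2795.25 hours.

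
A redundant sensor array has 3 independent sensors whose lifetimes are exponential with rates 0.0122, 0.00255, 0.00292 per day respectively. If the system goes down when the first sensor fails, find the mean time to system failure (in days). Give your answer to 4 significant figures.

56.59

The time to first failure is exponential with rate Σλ = 0.0122 + 0.00255 + 0.00292 = 0.01767.
E[min] = 1/Σλ = 1/0.01767 = 56.5931 days.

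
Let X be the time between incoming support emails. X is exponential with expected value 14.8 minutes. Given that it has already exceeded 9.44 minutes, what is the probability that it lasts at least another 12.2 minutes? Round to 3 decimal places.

The rate is λ = 1/14.8 = 0.0675676 per minute.
The exponential is memoryless, so the remaining time is again Exp(λ): the condition X > 9.44 is irrelevant.
P(X > 12.2) = e^(−0.82432) ≈ 0.439.

0.439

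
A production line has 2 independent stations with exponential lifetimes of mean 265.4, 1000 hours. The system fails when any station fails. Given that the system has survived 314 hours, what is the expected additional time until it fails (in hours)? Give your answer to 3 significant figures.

210

First-failure rate Σλ = 1/265.4 + 1/1000 = 0.0047679.
By memorylessness the expected residual is 1/Σλ = 209.736 hours, regardless of the 314 already elapsed.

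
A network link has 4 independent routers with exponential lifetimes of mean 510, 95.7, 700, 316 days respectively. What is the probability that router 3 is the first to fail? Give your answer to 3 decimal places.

Rates: λ_i = 1/mean_i → 0.00196078, 0.0104493, 0.00142857, 0.00316456; Σλ = 0.0170032.
P(router 3 first) = λ_3/Σλ = 0.00142857/0.0170032 ≈ 0.084.

0.084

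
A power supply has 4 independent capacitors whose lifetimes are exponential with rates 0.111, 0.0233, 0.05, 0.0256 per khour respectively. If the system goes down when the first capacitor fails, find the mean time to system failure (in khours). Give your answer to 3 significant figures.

The time to first failure is exponential with rate Σλ = 0.111 + 0.0233 + 0.05 + 0.0256 = 0.2099.
E[min] = 1/Σλ = 1/0.2099 = 4.76417 khours.

4.76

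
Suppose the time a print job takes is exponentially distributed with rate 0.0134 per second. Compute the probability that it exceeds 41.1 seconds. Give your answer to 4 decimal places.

P(X > 41.1) = e^(−λ·41.1) = e^(−0.55074) ≈ 0.5765.

0.5765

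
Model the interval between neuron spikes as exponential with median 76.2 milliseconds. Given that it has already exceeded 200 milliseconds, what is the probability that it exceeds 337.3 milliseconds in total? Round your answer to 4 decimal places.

0.2868

For an exponential, median = ln(2)/λ, so λ = ln 2 / 76.2 = 0.00909642 per millisecond.
By the memoryless property, P(X > 200+137.3 | X > 200) = P(X > 137.3).
P(X > 137.3) = e^(−1.2489) ≈ 0.2868.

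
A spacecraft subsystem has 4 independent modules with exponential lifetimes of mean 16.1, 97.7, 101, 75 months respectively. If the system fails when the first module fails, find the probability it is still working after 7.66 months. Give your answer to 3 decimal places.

The first failure time is exponential with rate Σλ_i = 1/16.1 + 1/97.7 + 1/101 + 1/75 = 0.0955815 per month.
P(min > 7.66) = e^(−0.0955815·7.66) = e^(−0.73215) ≈ 0.481.

0.481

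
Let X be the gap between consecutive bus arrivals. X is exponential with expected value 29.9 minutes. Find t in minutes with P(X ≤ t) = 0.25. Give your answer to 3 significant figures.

8.60

The rate is λ = 1/29.9 = 0.0334448 per minute.
Set 1 − e^(−λt) = 0.25, so t = −ln(0.75)/λ = 0.28768/0.0334448 ≈ 8.60169 minutes.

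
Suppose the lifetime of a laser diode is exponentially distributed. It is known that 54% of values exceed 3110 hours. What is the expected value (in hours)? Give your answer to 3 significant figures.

e^(−λ·3110) = 0.54 ⇒ λ = −ln(0.54)/3110 = 0.000198131.
Mean = 1/λ = 5047.18 hours.

5050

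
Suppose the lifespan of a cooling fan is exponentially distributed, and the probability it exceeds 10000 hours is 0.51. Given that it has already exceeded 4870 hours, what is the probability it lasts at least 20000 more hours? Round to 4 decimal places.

From e^(−λ·10000) = 0.51, λ = −ln(0.51)/10000 = 0.0000673345.
Memoryless: P(X > 4870+20000 | X > 4870) = P(X > 20000) = e^(−0.0000673345·20000) ≈ 0.2601.

0.2601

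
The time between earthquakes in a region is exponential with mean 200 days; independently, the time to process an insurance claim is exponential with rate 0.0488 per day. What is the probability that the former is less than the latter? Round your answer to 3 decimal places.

λ_1 = 1/200 = 0.005, λ_2 = 0.0488.
For independent exponentials, P(the former < the latter) = λ_1/(λ_1+λ_2) = 0.005/0.0538 ≈ 0.093.

0.093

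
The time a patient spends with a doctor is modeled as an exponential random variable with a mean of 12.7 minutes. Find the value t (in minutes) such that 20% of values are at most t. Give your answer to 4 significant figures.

2.834

The rate is λ = 1/12.7 = 0.0787402 per minute.
Set 1 − e^(−λt) = 0.2, so t = −ln(0.8)/λ = 0.22314/0.0787402 ≈ 2.83392 minutes.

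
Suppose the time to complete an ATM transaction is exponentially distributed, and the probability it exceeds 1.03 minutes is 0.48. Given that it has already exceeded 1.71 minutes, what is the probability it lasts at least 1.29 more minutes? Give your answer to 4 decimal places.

From e^(−λ·1.03) = 0.48, λ = −ln(0.48)/1.03 = 0.712591.
Memoryless: P(X > 1.71+1.29 | X > 1.71) = P(X > 1.29) = e^(−0.712591·1.29) ≈ 0.3988.

0.3988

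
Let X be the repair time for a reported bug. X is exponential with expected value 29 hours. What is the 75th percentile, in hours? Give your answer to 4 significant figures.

The rate is λ = 1/29 = 0.0344828 per hour.
Set 1 − e^(−λt) = 0.75, so t = −ln(0.25)/λ = 1.3863/0.0344828 ≈ 40.2025 hours.

40.20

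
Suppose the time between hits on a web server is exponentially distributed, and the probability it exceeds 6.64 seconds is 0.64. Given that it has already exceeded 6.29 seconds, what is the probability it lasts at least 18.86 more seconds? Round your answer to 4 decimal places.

From e^(−λ·6.64) = 0.64, λ = −ln(0.64)/6.64 = 0.0672119.
Memoryless: P(X > 6.29+18.86 | X > 6.29) = P(X > 18.86) = e^(−0.0672119·18.86) ≈ 0.2815.

0.2815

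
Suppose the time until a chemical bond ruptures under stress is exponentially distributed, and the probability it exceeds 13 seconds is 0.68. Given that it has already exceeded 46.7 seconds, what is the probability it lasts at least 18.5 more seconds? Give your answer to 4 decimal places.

0.5776

From e^(−λ·13) = 0.68, λ = −ln(0.68)/13 = 0.0296663.
Memoryless: P(X > 46.7+18.5 | X > 46.7) = P(X > 18.5) = e^(−0.0296663·18.5) ≈ 0.5776.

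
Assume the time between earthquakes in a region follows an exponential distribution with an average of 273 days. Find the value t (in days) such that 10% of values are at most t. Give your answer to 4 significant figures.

The rate is λ = 1/273 = 0.003663 per day.
Set 1 − e^(−λt) = 0.1, so t = −ln(0.9)/λ = 0.10536/0.003663 ≈ 28.7634 days.

28.76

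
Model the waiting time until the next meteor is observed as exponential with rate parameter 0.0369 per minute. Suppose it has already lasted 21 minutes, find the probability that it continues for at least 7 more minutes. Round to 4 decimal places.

0.7724

P(X > s+t | X > s) = e^(−λ(s+t))/e^(−λs) = e^(−λt), independent of s = 21.
P(X > 7) = e^(−0.2583) ≈ 0.7724.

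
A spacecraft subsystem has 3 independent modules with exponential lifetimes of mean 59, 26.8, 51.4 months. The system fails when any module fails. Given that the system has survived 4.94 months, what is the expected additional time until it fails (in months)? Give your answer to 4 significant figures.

13.57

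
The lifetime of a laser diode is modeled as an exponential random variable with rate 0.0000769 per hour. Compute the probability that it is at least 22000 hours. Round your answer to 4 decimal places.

P(X > 22000) = e^(−λ·22000) = e^(−1.6918) ≈ 0.1842.

0.1842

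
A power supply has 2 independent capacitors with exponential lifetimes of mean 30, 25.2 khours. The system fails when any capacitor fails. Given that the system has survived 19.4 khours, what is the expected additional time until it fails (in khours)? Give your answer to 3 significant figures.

13.7

First-failure rate Σλ = 1/30 + 1/25.2 = 0.0730159.
By memorylessness the expected residual is 1/Σλ = 13.6957 khours, regardless of the 19.4 already elapsed.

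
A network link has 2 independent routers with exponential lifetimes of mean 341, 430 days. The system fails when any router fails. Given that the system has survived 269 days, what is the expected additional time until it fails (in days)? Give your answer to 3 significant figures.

190

First-failure rate Σλ = 1/341 + 1/430 = 0.00525813.
By memorylessness the expected residual is 1/Σλ = 190.182 days, regardless of the 269 already elapsed.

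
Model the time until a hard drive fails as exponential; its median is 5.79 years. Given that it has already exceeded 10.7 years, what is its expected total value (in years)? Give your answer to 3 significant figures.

For an exponential, median = ln(2)/λ, so λ = ln 2 / 5.79 = 0.119715 per year.
By memorylessness, E[X | X > 10.7] = 10.7 + 1/λ = 10.7 + 8.3532 = 19.0532 years.

19.1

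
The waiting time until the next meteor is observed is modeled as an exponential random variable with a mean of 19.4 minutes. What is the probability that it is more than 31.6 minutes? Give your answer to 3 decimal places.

0.196

The rate is λ = 1/19.4 = 0.0515464 per minute.
P(X > 31.6) = e^(−λ·31.6) = e^(−1.6289) ≈ 0.196.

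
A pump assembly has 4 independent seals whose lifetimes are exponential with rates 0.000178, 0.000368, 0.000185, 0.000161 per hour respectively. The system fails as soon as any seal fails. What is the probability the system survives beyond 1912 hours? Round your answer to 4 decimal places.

0.1817

The time to first failure is exponential with rate Σλ = 0.000178 + 0.000368 + 0.000185 + 0.000161 = 0.000892.
P(min > 1912) = e^(−0.000892·1912) = e^(−1.7055) ≈ 0.1817.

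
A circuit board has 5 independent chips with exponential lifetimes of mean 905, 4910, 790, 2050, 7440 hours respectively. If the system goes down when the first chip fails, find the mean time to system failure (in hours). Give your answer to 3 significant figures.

313

The first failure time is exponential with rate Σλ_i = 1/905 + 1/4910 + 1/790 + 1/2050 + 1/7440 = 0.00319667 per hour.
E[min] = 1/Σλ = 1/0.00319667 = 312.825 hours.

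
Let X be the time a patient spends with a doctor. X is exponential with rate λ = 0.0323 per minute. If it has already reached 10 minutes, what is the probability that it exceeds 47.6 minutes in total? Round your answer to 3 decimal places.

P(X > s+t | X > s) = e^(−λ(s+t))/e^(−λs) = e^(−λt), independent of s = 10.
P(X > 37.6) = e^(−1.2145) ≈ 0.297.

0.297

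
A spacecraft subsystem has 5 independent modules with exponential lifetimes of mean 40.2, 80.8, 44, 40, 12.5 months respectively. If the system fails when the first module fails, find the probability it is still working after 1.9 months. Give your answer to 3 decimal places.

0.731

The first failure time is exponential with rate Σλ_i = 1/40.2 + 1/80.8 + 1/44 + 1/40 + 1/12.5 = 0.164979 per month.
P(min > 1.9) = e^(−0.164979·1.9) = e^(−0.31346) ≈ 0.731.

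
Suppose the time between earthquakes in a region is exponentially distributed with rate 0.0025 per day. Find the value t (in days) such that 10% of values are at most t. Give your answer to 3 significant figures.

42.1

Set 1 − e^(−λt) = 0.1, so t = −ln(0.9)/λ = 0.10536/0.0025 ≈ 42.1442 days.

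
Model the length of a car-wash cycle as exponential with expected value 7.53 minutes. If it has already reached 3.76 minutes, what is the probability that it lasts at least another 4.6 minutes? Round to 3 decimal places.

0.543

The rate is λ = 1/7.53 = 0.132802 per minute.
P(X > s+t | X > s) = e^(−λ(s+t))/e^(−λs) = e^(−λt), independent of s = 3.76.
P(X > 4.6) = e^(−0.61089) ≈ 0.543.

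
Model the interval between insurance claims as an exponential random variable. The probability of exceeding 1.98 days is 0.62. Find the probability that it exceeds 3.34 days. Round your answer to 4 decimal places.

0.4465

e^(−λ·1.98) = 0.62 ⇒ λ = −ln(0.62)/1.98 = 0.241432.
P(X > 3.34) = e^(−0.241432·3.34) = e^(−0.80638) ≈ 0.4465.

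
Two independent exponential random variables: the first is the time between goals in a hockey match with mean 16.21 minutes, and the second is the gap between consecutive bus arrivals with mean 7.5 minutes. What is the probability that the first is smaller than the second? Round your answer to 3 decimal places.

0.316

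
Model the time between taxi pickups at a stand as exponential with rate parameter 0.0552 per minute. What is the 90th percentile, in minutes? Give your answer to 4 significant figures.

41.71

Set 1 − e^(−λt) = 0.9, so t = −ln(0.1)/λ = 2.3026/0.0552 ≈ 41.7135 minutes.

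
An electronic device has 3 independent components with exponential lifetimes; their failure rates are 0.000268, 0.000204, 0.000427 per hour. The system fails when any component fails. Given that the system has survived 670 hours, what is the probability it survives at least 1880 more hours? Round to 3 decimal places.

0.184

Time to first failure ~ Exp(Σλ) with Σλ = 0.000899.
By memorylessness, P(T > 670+1880 | T > 670) = P(T > 1880) = e^(−0.000899·1880) ≈ 0.184.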